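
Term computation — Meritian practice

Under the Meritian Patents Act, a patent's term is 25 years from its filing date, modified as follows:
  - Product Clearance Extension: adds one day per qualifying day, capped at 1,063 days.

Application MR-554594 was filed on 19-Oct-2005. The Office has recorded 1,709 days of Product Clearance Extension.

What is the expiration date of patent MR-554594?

Base term: filing date + 25 years → 19 October 2030.
Product Clearance Extension: 1709 days claimed exceeds the 1063-day cap, so +1063 days → 16 September 2033.

2033-09-16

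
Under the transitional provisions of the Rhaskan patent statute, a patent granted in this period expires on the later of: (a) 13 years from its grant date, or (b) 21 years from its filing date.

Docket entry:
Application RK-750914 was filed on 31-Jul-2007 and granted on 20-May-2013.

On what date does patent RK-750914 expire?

(a) grant + 13 years → 20 May 2026.
(b) filing + 21 years → 31 July 2028.
Later of the two: 31 July 2028.

2028-07-31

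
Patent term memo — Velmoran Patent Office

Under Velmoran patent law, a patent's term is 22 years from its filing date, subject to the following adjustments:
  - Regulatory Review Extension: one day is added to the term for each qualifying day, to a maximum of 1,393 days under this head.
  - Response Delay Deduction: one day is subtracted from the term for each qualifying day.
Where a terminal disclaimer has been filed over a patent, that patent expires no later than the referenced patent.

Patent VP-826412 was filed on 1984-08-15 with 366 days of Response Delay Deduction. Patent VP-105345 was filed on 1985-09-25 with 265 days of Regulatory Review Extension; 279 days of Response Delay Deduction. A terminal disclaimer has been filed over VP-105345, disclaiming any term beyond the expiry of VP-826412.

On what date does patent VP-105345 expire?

Natural term of VP-105345:
  Base: filing + 22 years → 25 September 2007.
  Regulatory Review Extension: 265 days (within the 1393-day cap) → +265 days → 16 June 2008.
  Response Delay Deduction: −279 days → 11 September 2007.
Expiry of referenced patent VP-826412:
  Base: filing + 22 years → 15 August 2006.
  Response Delay Deduction: −366 days → 14 August 2005.
Terminal disclaimer: VP-105345 expires on the earlier of 11 September 2007 and 14 August 2005.

August 14, 2005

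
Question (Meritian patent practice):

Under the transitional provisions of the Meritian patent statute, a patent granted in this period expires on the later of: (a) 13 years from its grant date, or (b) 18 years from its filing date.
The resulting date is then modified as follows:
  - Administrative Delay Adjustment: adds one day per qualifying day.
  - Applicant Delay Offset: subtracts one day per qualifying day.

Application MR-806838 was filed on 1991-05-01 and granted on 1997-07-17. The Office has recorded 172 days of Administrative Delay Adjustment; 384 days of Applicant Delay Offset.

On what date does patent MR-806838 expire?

(a) grant + 13 years → 17 July 2010.
(b) filing + 18 years → 1 May 2009.
Later of the two: 17 July 2010.
Administrative Delay Adjustment: +172 days → 5 January 2011.
Applicant Delay Offset: −384 days → 17 December 2009.

December 17, 2009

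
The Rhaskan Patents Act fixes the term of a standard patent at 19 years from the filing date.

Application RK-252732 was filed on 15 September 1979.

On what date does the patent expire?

Filing date + 19 years → 15 September 1998.

1998-09-15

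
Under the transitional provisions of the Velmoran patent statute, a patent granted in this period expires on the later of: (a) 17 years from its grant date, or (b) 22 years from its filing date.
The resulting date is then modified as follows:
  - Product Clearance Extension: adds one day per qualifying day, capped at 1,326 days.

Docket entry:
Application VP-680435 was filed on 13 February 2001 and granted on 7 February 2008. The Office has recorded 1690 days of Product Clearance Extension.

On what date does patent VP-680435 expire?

(a) grant + 17 years → 7 February 2025.
(b) filing + 22 years → 13 February 2023.
Later of the two: 7 February 2025.
Product Clearance Extension: 1690 days claimed exceeds the 1326-day cap, so +1326 days → 25 September 2028.

September 25, 2028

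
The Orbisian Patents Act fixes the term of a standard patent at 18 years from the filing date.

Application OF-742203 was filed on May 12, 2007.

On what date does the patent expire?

Filing date + 18 years → 12 May 2025.

May 12, 2025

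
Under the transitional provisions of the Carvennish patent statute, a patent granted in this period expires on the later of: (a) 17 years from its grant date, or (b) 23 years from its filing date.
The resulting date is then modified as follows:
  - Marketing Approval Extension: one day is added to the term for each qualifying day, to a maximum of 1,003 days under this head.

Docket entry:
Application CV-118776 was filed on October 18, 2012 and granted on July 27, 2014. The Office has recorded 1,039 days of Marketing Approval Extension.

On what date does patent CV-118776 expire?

July 17, 2038

(a) grant + 17 years → 27 July 2031.
(b) filing + 23 years → 18 October 2035.
Later of the two: 18 October 2035.
Marketing Approval Extension: 1039 days claimed exceeds the 1003-day cap, so +1003 days → 17 July 2038.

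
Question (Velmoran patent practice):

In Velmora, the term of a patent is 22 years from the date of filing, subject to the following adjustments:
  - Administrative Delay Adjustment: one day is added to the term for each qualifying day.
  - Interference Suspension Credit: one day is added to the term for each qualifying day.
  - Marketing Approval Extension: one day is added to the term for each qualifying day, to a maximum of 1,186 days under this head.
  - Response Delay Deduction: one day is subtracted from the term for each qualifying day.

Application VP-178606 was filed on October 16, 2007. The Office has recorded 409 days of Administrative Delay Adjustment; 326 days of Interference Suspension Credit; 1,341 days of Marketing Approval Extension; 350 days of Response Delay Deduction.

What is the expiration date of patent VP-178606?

Base term: filing date + 22 years → 16 October 2029.
Administrative Delay Adjustment: +409 days → 29 November 2030.
Interference Suspension Credit: +326 days → 21 October 2031.
Marketing Approval Extension: 1341 days claimed exceeds the 1186-day cap, so +1186 days → 19 January 2035.
Response Delay Deduction: −350 days → 3 February 2034.

2034-02-03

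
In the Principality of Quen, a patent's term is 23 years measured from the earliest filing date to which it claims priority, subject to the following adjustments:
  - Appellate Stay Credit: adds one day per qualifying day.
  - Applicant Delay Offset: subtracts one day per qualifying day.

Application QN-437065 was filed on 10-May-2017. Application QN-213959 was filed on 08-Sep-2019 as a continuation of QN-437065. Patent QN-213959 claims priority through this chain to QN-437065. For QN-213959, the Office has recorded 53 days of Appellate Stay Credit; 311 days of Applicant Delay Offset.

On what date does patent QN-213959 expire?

Earliest priority filing: 10 May 2017.
Base term: 10 May 2017 + 23 years → 10 May 2040.
Appellate Stay Credit: +53 days → 2 July 2040.
Applicant Delay Offset: −311 days → 26 August 2039.

2039-08-26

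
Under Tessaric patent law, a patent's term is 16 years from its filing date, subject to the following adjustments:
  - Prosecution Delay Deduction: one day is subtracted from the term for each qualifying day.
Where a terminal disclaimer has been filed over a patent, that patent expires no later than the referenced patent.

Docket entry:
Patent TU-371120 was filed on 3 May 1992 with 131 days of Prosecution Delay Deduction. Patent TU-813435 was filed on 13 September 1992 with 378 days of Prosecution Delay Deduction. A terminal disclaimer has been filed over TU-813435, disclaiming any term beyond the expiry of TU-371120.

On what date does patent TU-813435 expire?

2007-09-01

Natural term of TU-813435:
  Base: filing + 16 years → 13 September 2008.
  Prosecution Delay Deduction: −378 days → 1 September 2007.
Expiry of referenced patent TU-371120:
  Base: filing + 16 years → 3 May 2008.
  Prosecution Delay Deduction: −131 days → 24 December 2007.
Terminal disclaimer: TU-813435 expires on the earlier of 1 September 2007 and 24 December 2007.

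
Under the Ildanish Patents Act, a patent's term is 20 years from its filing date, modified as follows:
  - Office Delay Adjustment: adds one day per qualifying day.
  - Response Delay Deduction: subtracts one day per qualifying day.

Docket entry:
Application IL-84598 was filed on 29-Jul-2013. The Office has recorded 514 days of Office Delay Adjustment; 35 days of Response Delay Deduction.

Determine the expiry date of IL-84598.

2034-11-20

Base term: filing date + 20 years → 29 July 2033.
Office Delay Adjustment: +514 days → 25 December 2034.
Response Delay Deduction: −35 days → 20 November 2034.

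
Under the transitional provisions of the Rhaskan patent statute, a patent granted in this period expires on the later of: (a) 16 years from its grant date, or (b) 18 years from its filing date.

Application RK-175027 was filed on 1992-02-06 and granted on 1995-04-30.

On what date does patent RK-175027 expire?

(a) grant + 16 years → 30 April 2011.
(b) filing + 18 years → 6 February 2010.
Later of the two: 30 April 2011.

April 30, 2011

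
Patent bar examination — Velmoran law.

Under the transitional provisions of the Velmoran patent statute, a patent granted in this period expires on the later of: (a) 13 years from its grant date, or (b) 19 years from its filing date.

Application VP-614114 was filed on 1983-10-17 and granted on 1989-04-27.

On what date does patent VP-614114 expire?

2002-10-17

(a) grant + 13 years → 27 April 2002.
(b) filing + 19 years → 17 October 2002.
Later of the two: 17 October 2002.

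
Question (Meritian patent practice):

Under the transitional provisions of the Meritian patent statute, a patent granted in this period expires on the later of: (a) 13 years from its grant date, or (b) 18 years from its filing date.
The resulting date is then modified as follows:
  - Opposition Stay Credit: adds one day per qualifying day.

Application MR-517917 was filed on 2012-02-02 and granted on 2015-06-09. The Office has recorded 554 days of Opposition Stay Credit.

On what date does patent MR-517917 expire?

August 10, 2031

(a) grant + 13 years → 9 June 2028.
(b) filing + 18 years → 2 February 2030.
Later of the two: 2 February 2030.
Opposition Stay Credit: +554 days → 10 August 2031.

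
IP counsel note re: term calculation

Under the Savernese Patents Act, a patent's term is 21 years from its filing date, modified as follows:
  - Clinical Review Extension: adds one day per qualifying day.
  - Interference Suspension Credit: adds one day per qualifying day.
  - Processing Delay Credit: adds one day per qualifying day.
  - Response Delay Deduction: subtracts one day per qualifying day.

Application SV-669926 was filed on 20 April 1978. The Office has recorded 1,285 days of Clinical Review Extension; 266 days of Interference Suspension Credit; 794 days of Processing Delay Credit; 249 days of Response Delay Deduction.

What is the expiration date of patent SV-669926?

January 14, 2005

Base term: filing date + 21 years → 20 April 1999.
Clinical Review Extension: +1285 days → 26 October 2002.
Interference Suspension Credit: +266 days → 19 July 2003.
Processing Delay Credit: +794 days → 20 September 2005.
Response Delay Deduction: −249 days → 14 January 2005.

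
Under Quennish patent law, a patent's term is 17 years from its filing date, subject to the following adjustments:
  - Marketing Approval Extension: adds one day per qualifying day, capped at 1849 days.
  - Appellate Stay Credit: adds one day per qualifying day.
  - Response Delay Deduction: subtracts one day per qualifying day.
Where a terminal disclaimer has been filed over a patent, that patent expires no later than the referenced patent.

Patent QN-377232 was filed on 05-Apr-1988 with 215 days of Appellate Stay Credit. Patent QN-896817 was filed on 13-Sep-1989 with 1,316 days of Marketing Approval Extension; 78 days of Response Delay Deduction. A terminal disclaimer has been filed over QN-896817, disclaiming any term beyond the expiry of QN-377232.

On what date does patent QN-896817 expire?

2005-11-06

Natural term of QN-896817:
  Base: filing + 17 years → 13 September 2006.
  Marketing Approval Extension: 1316 days (within the 1849-day cap) → +1316 days → 21 April 2010.
  Response Delay Deduction: −78 days → 2 February 2010.
Expiry of referenced patent QN-377232:
  Base: filing + 17 years → 5 April 2005.
  Appellate Stay Credit: +215 days → 6 November 2005.
Terminal disclaimer: QN-896817 expires on the earlier of 2 February 2010 and 6 November 2005.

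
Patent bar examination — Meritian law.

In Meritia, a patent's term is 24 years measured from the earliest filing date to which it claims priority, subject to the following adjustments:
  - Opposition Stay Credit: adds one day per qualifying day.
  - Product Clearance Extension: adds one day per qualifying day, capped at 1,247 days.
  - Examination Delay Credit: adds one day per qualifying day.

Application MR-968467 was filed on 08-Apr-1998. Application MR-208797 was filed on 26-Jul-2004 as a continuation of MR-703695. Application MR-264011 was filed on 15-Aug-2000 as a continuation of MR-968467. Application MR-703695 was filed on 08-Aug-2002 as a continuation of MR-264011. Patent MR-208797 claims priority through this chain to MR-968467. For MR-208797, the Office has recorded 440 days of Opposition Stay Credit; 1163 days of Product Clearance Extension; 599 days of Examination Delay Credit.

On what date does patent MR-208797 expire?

2028-04-18

Earliest priority filing: 8 April 1998.
Base term: 8 April 1998 + 24 years → 8 April 2022.
Opposition Stay Credit: +440 days → 22 June 2023.
Product Clearance Extension: 1163 days (within the 1247-day cap) → +1163 days → 28 August 2026.
Examination Delay Credit: +599 days → 18 April 2028.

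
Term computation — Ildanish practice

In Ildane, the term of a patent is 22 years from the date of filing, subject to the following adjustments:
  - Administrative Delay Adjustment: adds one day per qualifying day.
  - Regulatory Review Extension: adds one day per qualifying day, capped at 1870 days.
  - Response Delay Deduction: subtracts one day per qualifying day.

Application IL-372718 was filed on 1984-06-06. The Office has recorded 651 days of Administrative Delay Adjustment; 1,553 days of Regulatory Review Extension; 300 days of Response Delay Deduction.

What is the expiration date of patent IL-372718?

Base term: filing date + 22 years → 6 June 2006.
Administrative Delay Adjustment: +651 days → 18 March 2008.
Regulatory Review Extension: 1553 days (within the 1870-day cap) → +1553 days → 18 June 2012.
Response Delay Deduction: −300 days → 23 August 2011.

August 23, 2011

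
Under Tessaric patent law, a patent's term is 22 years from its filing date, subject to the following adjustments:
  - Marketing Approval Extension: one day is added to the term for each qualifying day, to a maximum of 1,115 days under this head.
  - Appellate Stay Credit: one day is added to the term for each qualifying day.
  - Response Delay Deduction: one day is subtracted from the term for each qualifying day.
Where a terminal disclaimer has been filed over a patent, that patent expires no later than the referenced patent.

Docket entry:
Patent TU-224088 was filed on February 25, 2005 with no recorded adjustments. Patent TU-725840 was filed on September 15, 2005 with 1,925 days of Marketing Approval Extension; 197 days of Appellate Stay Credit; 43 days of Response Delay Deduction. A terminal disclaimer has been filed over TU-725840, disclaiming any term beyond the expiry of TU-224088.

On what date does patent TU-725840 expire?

Natural term of TU-725840:
  Base: filing + 22 years → 15 September 2027.
  Marketing Approval Extension: 1925 days claimed exceeds the 1115-day cap, so +1115 days → 4 October 2030.
  Appellate Stay Credit: +197 days → 19 April 2031.
  Response Delay Deduction: −43 days → 7 March 2031.
Expiry of referenced patent TU-224088:
  Base: filing + 22 years → 25 February 2027.
Terminal disclaimer: TU-725840 expires on the earlier of 7 March 2031 and 25 February 2027.

2027-02-25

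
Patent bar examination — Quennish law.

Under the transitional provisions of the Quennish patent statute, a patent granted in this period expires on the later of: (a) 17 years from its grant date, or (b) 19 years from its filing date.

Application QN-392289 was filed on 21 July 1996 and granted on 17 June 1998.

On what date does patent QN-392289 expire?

July 21, 2015

(a) grant + 17 years → 17 June 2015.
(b) filing + 19 years → 21 July 2015.
Later of the two: 21 July 2015.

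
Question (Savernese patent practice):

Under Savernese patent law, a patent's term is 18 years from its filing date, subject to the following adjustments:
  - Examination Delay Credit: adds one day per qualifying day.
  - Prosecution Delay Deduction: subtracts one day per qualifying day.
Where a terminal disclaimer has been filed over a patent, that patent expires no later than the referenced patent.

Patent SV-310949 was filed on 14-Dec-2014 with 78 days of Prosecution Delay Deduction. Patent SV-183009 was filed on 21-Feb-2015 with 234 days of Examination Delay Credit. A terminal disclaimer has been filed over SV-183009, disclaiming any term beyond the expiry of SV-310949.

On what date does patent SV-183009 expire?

September 27, 2032

Natural term of SV-183009:
  Base: filing + 18 years → 21 February 2033.
  Examination Delay Credit: +234 days → 13 October 2033.
Expiry of referenced patent SV-310949:
  Base: filing + 18 years → 14 December 2032.
  Prosecution Delay Deduction: −78 days → 27 September 2032.
Terminal disclaimer: SV-183009 expires on the earlier of 13 October 2033 and 27 September 2032.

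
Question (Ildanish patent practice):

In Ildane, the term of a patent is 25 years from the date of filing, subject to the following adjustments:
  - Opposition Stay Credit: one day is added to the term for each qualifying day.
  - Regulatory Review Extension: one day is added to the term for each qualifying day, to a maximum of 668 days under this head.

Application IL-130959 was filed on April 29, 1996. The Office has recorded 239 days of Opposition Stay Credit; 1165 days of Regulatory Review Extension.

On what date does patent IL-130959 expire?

Base term: filing date + 25 years → 29 April 2021.
Opposition Stay Credit: +239 days → 24 December 2021.
Regulatory Review Extension: 1165 days claimed exceeds the 668-day cap, so +668 days → 23 October 2023.

October 23, 2023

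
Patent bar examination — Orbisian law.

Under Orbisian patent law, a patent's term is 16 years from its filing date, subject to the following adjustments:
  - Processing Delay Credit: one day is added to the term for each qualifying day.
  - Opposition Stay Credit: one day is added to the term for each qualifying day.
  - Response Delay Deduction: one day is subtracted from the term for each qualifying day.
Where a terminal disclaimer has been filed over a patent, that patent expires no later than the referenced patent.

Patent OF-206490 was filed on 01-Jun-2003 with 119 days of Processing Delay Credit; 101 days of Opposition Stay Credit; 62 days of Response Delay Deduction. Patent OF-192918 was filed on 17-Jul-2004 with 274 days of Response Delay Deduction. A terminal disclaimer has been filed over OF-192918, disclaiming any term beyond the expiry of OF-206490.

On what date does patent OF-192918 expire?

October 17, 2019

Natural term of OF-192918:
  Base: filing + 16 years → 17 July 2020.
  Response Delay Deduction: −274 days → 17 October 2019.
Expiry of referenced patent OF-206490:
  Base: filing + 16 years → 1 June 2019.
  Processing Delay Credit: +119 days → 28 September 2019.
  Opposition Stay Credit: +101 days → 7 January 2020.
  Response Delay Deduction: −62 days → 6 November 2019.
Terminal disclaimer: OF-192918 expires on the earlier of 17 October 2019 and 6 November 2019.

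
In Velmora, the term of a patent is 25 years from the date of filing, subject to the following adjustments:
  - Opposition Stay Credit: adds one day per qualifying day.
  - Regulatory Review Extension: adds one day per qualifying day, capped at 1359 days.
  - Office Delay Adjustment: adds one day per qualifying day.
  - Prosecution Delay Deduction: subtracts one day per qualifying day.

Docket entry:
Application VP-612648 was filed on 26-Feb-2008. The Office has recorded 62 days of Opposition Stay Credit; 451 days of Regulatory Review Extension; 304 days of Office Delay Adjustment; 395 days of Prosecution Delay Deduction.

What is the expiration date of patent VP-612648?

2034-04-24

Base term: filing date + 25 years → 26 February 2033.
Opposition Stay Credit: +62 days → 29 April 2033.
Regulatory Review Extension: 451 days (within the 1359-day cap) → +451 days → 24 July 2034.
Office Delay Adjustment: +304 days → 24 May 2035.
Prosecution Delay Deduction: −395 days → 24 April 2034.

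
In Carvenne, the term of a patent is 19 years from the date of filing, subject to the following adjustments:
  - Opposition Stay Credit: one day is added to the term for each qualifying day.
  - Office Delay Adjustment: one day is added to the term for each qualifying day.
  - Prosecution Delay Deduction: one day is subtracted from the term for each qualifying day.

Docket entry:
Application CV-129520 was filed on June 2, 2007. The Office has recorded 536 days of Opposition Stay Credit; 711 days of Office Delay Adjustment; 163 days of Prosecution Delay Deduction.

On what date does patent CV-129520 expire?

Base term: filing date + 19 years → 2 June 2026.
Opposition Stay Credit: +536 days → 20 November 2027.
Office Delay Adjustment: +711 days → 31 October 2029.
Prosecution Delay Deduction: −163 days → 21 May 2029.

May 21, 2029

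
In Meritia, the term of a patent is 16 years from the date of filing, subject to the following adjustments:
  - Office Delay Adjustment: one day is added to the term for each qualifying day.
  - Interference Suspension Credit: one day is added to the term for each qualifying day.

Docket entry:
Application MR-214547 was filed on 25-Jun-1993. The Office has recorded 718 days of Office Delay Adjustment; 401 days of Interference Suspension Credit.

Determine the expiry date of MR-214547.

July 18, 2012

Base term: filing date + 16 years → 25 June 2009.
Office Delay Adjustment: +718 days → 13 June 2011.
Interference Suspension Credit: +401 days → 18 July 2012.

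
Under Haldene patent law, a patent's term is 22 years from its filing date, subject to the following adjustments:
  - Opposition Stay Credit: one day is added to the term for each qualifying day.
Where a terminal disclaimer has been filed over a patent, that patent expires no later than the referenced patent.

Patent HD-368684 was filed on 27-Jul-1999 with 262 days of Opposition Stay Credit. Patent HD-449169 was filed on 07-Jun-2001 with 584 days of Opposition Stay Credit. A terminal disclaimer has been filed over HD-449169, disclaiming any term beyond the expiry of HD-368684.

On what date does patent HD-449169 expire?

Natural term of HD-449169:
  Base: filing + 22 years → 7 June 2023.
  Opposition Stay Credit: +584 days → 11 January 2025.
Expiry of referenced patent HD-368684:
  Base: filing + 22 years → 27 July 2021.
  Opposition Stay Credit: +262 days → 15 April 2022.
Terminal disclaimer: HD-449169 expires on the earlier of 11 January 2025 and 15 April 2022.

2022-04-15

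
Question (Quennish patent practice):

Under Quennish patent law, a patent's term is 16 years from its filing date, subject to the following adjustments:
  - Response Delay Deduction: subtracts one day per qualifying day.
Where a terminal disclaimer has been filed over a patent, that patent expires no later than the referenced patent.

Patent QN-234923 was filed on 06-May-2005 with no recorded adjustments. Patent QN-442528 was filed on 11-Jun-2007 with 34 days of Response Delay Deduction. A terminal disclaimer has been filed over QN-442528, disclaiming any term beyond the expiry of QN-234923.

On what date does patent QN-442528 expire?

2021-05-06

Natural term of QN-442528:
  Base: filing + 16 years → 11 June 2023.
  Response Delay Deduction: −34 days → 8 May 2023.
Expiry of referenced patent QN-234923:
  Base: filing + 16 years → 6 May 2021.
Terminal disclaimer: QN-442528 expires on the earlier of 8 May 2023 and 6 May 2021.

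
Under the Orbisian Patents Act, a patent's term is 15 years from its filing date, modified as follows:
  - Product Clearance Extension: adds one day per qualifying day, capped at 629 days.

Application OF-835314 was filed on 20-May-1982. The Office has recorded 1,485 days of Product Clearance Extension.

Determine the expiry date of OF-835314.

1999-02-08

Base term: filing date + 15 years → 20 May 1997.
Product Clearance Extension: 1485 days claimed exceeds the 629-day cap, so +629 days → 8 February 1999.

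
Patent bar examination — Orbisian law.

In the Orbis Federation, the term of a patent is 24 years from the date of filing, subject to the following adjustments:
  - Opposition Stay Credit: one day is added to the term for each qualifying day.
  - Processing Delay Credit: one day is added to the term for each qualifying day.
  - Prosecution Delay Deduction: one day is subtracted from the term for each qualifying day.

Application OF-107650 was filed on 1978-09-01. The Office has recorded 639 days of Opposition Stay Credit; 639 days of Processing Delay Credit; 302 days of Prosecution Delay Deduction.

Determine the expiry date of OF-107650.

Base term: filing date + 24 years → 1 September 2002.
Opposition Stay Credit: +639 days → 1 June 2004.
Processing Delay Credit: +639 days → 2 March 2006.
Prosecution Delay Deduction: −302 days → 4 May 2005.

2005-05-04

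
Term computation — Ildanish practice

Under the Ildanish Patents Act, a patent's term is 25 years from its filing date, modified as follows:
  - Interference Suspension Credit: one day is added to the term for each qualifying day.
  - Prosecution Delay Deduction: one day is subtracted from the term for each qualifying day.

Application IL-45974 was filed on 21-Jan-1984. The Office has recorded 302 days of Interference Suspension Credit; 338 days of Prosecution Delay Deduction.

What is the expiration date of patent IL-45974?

December 16, 2008

Base term: filing date + 25 years → 21 January 2009.
Interference Suspension Credit: +302 days → 19 November 2009.
Prosecution Delay Deduction: −338 days → 16 December 2008.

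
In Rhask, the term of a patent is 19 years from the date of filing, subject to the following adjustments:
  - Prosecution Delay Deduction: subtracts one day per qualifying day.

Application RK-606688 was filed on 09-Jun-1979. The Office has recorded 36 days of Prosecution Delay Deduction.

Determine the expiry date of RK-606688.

1998-05-04

Base term: filing date + 19 years → 9 June 1998.
Prosecution Delay Deduction: −36 days → 4 May 1998.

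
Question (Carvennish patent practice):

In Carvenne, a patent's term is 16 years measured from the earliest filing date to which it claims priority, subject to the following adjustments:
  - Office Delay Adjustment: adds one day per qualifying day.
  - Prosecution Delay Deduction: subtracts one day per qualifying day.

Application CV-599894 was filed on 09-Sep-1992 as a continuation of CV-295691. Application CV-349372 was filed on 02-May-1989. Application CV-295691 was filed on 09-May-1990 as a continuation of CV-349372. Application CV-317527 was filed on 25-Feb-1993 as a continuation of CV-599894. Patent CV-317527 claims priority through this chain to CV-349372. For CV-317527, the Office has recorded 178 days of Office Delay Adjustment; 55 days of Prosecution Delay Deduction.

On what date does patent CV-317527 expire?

Earliest priority filing: 2 May 1989.
Base term: 2 May 1989 + 16 years → 2 May 2005.
Office Delay Adjustment: +178 days → 27 October 2005.
Prosecution Delay Deduction: −55 days → 2 September 2005.

September 2, 2005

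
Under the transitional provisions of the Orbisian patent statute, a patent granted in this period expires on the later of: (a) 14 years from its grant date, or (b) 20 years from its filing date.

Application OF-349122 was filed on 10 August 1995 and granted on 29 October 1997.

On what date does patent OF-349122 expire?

2015-08-10

(a) grant + 14 years → 29 October 2011.
(b) filing + 20 years → 10 August 2015.
Later of the two: 10 August 2015.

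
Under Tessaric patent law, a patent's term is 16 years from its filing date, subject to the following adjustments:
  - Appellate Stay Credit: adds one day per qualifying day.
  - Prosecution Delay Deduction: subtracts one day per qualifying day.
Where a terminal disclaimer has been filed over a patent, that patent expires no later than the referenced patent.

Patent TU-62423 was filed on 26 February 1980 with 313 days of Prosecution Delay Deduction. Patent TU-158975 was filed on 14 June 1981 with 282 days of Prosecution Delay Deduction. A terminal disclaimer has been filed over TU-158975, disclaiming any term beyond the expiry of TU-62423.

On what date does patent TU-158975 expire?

1995-04-19

Natural term of TU-158975:
  Base: filing + 16 years → 14 June 1997.
  Prosecution Delay Deduction: −282 days → 5 September 1996.
Expiry of referenced patent TU-62423:
  Base: filing + 16 years → 26 February 1996.
  Prosecution Delay Deduction: −313 days → 19 April 1995.
Terminal disclaimer: TU-158975 expires on the earlier of 5 September 1996 and 19 April 1995.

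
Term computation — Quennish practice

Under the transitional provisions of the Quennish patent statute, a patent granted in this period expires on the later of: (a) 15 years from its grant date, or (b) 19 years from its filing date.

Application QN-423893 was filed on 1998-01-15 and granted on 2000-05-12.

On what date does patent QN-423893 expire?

(a) grant + 15 years → 12 May 2015.
(b) filing + 19 years → 15 January 2017.
Later of the two: 15 January 2017.

January 15, 2017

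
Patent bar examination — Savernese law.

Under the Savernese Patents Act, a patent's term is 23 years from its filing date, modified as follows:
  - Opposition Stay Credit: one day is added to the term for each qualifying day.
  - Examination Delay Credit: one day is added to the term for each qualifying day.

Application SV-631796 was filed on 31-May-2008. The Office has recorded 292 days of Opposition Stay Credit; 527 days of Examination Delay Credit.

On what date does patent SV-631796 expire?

August 27, 2033

Base term: filing date + 23 years → 31 May 2031.
Opposition Stay Credit: +292 days → 18 March 2032.
Examination Delay Credit: +527 days → 27 August 2033.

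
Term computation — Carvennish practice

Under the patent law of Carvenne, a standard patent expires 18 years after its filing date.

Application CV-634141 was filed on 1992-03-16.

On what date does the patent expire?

Filing date + 18 years → 16 March 2010.

2010-03-16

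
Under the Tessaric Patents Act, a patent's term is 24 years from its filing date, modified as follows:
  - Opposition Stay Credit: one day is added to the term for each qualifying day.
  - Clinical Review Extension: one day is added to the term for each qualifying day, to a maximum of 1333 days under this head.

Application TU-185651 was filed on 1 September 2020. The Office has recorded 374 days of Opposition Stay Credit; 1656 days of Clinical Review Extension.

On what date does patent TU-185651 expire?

Base term: filing date + 24 years → 1 September 2044.
Opposition Stay Credit: +374 days → 10 September 2045.
Clinical Review Extension: 1656 days claimed exceeds the 1333-day cap, so +1333 days → 5 May 2049.

May 5, 2049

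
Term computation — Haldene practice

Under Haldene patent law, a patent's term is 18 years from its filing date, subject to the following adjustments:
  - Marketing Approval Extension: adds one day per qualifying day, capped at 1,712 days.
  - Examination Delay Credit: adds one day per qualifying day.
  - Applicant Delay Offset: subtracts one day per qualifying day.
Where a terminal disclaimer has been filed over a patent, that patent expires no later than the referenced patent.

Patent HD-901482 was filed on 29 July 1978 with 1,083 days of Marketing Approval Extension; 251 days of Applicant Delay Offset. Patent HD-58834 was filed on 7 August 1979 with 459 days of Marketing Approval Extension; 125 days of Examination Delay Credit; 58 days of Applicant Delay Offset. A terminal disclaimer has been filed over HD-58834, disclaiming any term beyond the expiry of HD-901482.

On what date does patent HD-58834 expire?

Natural term of HD-58834:
  Base: filing + 18 years → 7 August 1997.
  Marketing Approval Extension: 459 days (within the 1712-day cap) → +459 days → 9 November 1998.
  Examination Delay Credit: +125 days → 14 March 1999.
  Applicant Delay Offset: −58 days → 15 January 1999.
Expiry of referenced patent HD-901482:
  Base: filing + 18 years → 29 July 1996.
  Marketing Approval Extension: 1083 days (within the 1712-day cap) → +1083 days → 17 July 1999.
  Applicant Delay Offset: −251 days → 8 November 1998.
Terminal disclaimer: HD-58834 expires on the earlier of 15 January 1999 and 8 November 1998.

November 8, 1998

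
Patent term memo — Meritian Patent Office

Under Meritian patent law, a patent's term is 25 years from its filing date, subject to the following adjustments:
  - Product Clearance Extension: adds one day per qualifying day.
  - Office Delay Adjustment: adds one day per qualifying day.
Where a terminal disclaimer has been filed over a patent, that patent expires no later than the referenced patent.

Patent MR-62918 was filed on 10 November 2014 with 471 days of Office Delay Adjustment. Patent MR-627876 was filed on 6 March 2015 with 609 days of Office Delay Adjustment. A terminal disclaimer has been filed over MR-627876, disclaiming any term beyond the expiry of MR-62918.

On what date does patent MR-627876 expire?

February 23, 2041

Natural term of MR-627876:
  Base: filing + 25 years → 6 March 2040.
  Office Delay Adjustment: +609 days → 5 November 2041.
Expiry of referenced patent MR-62918:
  Base: filing + 25 years → 10 November 2039.
  Office Delay Adjustment: +471 days → 23 February 2041.
Terminal disclaimer: MR-627876 expires on the earlier of 5 November 2041 and 23 February 2041.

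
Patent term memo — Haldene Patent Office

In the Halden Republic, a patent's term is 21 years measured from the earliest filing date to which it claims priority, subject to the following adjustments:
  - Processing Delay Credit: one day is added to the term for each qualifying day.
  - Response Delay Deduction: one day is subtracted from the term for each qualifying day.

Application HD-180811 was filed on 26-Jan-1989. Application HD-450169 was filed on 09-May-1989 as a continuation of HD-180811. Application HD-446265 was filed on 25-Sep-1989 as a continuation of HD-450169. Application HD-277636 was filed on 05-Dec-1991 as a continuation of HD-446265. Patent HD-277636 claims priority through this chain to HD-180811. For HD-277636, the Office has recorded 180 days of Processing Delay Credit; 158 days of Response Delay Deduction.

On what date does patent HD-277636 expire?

Earliest priority filing: 26 January 1989.
Base term: 26 January 1989 + 21 years → 26 January 2010.
Processing Delay Credit: +180 days → 25 July 2010.
Response Delay Deduction: −158 days → 17 February 2010.

February 17, 2010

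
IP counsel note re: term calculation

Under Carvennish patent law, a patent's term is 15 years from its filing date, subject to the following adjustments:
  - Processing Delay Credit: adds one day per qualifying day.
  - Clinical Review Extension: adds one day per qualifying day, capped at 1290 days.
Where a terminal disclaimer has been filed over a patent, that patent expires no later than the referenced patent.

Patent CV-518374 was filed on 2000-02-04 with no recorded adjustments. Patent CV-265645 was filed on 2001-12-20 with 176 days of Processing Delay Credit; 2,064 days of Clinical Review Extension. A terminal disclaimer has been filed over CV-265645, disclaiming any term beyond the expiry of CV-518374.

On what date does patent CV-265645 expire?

Natural term of CV-265645:
  Base: filing + 15 years → 20 December 2016.
  Processing Delay Credit: +176 days → 14 June 2017.
  Clinical Review Extension: 2064 days claimed exceeds the 1290-day cap, so +1290 days → 25 December 2020.
Expiry of referenced patent CV-518374:
  Base: filing + 15 years → 4 February 2015.
Terminal disclaimer: CV-265645 expires on the earlier of 25 December 2020 and 4 February 2015.

2015-02-04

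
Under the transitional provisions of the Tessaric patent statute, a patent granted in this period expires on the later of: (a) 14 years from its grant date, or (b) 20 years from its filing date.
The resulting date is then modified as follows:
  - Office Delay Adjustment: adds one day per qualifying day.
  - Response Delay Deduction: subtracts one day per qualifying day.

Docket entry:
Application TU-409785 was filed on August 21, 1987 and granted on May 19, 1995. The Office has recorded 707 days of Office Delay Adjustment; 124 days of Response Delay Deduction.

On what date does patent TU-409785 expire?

(a) grant + 14 years → 19 May 2009.
(b) filing + 20 years → 21 August 2007.
Later of the two: 19 May 2009.
Office Delay Adjustment: +707 days → 26 April 2011.
Response Delay Deduction: −124 days → 23 December 2010.

2010-12-23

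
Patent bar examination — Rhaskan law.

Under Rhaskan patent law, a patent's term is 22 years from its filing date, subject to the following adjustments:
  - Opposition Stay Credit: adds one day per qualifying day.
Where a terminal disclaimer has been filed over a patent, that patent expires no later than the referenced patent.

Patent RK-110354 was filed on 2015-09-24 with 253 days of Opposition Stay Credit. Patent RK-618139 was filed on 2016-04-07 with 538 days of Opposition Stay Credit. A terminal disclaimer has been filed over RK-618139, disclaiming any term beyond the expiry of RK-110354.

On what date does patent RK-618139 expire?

Natural term of RK-618139:
  Base: filing + 22 years → 7 April 2038.
  Opposition Stay Credit: +538 days → 27 September 2039.
Expiry of referenced patent RK-110354:
  Base: filing + 22 years → 24 September 2037.
  Opposition Stay Credit: +253 days → 4 June 2038.
Terminal disclaimer: RK-618139 expires on the earlier of 27 September 2039 and 4 June 2038.

June 4, 2038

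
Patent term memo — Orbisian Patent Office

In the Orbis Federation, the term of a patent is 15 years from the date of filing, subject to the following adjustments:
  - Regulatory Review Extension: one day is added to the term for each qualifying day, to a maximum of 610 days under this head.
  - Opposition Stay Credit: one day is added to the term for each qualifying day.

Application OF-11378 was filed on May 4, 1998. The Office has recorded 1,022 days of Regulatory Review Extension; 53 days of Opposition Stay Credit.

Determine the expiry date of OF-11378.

Base term: filing date + 15 years → 4 May 2013.
Regulatory Review Extension: 1022 days claimed exceeds the 610-day cap, so +610 days → 4 January 2015.
Opposition Stay Credit: +53 days → 26 February 2015.

2015-02-26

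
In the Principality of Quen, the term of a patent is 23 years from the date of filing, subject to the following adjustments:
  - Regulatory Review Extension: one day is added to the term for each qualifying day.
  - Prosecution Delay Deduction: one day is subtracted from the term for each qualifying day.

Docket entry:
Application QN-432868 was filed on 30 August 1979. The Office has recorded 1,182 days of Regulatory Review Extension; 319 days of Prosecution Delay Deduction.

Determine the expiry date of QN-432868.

2005-01-09

Base term: filing date + 23 years → 30 August 2002.
Regulatory Review Extension: +1182 days → 24 November 2005.
Prosecution Delay Deduction: −319 days → 9 January 2005.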